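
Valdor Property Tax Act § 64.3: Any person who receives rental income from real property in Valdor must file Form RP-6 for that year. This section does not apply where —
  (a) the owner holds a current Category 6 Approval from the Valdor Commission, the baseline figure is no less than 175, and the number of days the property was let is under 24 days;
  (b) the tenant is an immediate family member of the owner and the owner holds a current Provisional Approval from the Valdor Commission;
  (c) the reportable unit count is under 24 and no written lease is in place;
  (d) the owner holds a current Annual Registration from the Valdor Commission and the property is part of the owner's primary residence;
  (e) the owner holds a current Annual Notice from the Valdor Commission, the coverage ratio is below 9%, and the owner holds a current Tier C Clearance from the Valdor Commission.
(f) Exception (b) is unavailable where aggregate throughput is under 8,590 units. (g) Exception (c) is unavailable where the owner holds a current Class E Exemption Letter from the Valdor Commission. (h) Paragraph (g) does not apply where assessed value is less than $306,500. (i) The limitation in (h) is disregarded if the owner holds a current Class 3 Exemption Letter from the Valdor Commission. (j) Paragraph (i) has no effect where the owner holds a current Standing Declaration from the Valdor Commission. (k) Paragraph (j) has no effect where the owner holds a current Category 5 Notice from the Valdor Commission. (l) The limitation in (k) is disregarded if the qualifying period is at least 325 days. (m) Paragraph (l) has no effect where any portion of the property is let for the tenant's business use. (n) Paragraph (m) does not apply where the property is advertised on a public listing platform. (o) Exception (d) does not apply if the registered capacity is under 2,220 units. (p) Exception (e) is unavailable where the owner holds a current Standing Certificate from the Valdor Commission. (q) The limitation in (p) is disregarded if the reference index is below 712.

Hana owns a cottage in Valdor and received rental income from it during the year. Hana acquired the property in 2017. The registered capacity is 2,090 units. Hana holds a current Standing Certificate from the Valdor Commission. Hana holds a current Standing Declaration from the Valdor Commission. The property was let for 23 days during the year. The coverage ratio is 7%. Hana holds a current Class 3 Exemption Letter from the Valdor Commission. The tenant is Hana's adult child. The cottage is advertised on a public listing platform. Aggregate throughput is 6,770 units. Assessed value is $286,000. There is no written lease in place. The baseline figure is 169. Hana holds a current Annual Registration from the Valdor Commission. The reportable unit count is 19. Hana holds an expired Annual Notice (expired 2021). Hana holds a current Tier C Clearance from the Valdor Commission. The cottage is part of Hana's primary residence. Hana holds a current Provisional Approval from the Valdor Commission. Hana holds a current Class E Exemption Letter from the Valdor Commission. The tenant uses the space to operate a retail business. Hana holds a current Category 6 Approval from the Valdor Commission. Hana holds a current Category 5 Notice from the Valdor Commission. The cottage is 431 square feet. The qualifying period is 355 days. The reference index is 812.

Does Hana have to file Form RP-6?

Exception (a) does not apply: the baseline figure is 169, short of 175.
Exception (b) is satisfied on its face — the tenant is an immediate family member; a current Provisional Approval is held. However, paragraph (f) must be considered: (f) operates — aggregate throughput is 6,770 units, under the 8,590 units limit. Exception (b) does not apply.
All of (c)'s requirements are met (the reportable unit count is 19, under the 24 limit; there is no written lease). As to paragraphs (g)–(n): (g) would limit (c) — a current Class E Exemption Letter is held — but (h) sets (g) aside: (h) operates against (g): assessed value is $286,000, less than the $306,500 limit. (i) would limit (h) — a current Class 3 Exemption Letter is held — but (j) sets (i) aside: (j) is engaged — a current Standing Declaration is held. (k) would limit (j) — a current Category 5 Notice is held — but (l) sets (k) aside: (l) operates against (k): the qualifying period is 355 days, meeting the 325 days threshold. (m) operates (the space is let for business use), but is displaced by (n): (n) operates against (m): the property is publicly advertised. (c) remains available.
Exception (d): a current Annual Registration is held; the cottage is part of the primary residence — every condition holds. However, paragraph (o) must be considered: (o) is triggered — the registered capacity is 2,090 units, under the 2,220 units limit. (d) is therefore removed.
Exception (e) fails — no current Annual Notice is held.

No — exception (c) applies; Hana is not required to file Form RP-6.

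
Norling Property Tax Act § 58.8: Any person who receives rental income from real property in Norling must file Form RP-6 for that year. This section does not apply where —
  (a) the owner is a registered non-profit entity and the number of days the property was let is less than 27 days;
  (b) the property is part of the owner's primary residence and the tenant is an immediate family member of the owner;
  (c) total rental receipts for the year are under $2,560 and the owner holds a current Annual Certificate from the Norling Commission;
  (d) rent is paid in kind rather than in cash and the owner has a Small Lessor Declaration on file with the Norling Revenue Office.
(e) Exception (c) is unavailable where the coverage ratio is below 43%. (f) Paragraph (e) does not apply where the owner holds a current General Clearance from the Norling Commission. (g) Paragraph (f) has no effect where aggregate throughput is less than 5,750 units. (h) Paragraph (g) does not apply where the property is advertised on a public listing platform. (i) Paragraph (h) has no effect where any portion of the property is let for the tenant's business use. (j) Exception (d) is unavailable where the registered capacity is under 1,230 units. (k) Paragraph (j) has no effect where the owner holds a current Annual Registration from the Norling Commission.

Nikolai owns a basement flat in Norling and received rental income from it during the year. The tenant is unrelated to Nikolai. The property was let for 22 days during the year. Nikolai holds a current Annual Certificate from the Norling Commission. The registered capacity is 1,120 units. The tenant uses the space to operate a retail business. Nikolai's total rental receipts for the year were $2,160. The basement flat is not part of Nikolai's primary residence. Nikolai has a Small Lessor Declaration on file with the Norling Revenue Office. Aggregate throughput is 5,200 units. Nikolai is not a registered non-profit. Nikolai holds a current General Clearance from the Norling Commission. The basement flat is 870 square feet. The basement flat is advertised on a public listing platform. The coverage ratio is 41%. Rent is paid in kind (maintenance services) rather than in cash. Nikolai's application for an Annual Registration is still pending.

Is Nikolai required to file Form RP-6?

Yes — Nikolai must file Form RP-6.

Exception (a) does not apply: Nikolai is not a registered non-profit.
Exception (b) requires that the property is part of the owner's primary residence; but the basement flat is not part of the primary residence, so (b) is unavailable.
Exception (c) is satisfied on its face — total rental receipts for the year are $2,160, under the $2,560 limit; a current Annual Certificate is held. But applying paragraphs (e)–(i): (e) operates against (c): the coverage ratio is 41%, below the 43% limit. (f) would limit (e) — a current General Clearance is held — but (g) sets (f) aside: (g) operates against (f): aggregate throughput is 5,200 units, less than the 5,750 units limit. (h) is triggered (the property is publicly advertised), but is itself disapplied by (i): (i) operates against (h): the space is let for business use. Exception (c) does not apply.
Exception (d): rent is paid in kind; a Small Lessor Declaration is on file — every condition holds. But: (j) operates against (d): the registered capacity is 1,120 units, under the 1,230 units limit. (k) is not triggered (the Annual Registration is not current), so (j) stands. Exception (d) does not apply.
No exception displaces § 58.8.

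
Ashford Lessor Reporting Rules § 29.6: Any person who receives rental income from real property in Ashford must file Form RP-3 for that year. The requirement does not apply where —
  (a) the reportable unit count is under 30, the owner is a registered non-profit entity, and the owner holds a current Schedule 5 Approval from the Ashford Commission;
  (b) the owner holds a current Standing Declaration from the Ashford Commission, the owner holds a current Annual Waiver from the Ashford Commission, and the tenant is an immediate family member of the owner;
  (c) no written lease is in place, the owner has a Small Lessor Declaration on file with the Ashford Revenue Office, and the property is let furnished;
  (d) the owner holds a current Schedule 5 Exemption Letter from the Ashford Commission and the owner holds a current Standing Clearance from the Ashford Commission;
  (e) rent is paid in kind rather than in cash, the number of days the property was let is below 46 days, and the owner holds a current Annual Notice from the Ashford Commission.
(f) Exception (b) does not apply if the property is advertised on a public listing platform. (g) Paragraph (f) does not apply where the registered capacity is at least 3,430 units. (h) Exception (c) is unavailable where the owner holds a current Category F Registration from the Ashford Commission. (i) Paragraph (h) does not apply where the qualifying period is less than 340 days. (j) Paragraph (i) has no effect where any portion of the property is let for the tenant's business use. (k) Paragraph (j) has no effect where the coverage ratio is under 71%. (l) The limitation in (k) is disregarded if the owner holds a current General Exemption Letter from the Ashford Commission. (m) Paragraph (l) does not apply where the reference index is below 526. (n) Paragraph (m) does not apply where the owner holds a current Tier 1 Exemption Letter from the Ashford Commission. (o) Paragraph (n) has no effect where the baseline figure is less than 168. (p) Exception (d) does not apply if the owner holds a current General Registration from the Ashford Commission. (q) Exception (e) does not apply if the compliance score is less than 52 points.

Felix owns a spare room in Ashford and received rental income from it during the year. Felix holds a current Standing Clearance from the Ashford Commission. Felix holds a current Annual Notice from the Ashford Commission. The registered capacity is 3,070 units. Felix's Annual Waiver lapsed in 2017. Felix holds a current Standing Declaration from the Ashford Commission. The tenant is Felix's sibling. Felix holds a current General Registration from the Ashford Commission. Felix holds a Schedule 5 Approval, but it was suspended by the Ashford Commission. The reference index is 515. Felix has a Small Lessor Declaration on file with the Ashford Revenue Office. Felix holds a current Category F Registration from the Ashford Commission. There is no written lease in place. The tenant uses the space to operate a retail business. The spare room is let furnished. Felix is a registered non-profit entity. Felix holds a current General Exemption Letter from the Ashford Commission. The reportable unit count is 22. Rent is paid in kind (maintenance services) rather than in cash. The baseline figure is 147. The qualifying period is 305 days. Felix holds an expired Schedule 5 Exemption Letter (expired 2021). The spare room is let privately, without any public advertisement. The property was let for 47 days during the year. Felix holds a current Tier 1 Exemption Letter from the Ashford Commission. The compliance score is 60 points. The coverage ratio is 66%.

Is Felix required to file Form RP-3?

No — exception (c) applies; Felix is not required to file Form RP-3.

Exception (a) fails — there is no Schedule 5 Approval in force.
Exception (b) does not apply: there is no Annual Waiver in force.
Exception (c)'s conditions are all satisfied: there is no written lease; a Small Lessor Declaration is on file; the property is let furnished. Considering the limiting provisions: (h) applies (a current Category F Registration is held), but yields to (i): (i) is triggered — the qualifying period is 305 days, less than the 340 days limit. (j) operates (the space is let for business use), but is displaced by (k): (k) operates against (j): the coverage ratio is 66%, under the 71% limit. (l) would limit (k) — a current General Exemption Letter is held — but (m) sets (l) aside: (m) operates against (l): the reference index is 515, below the 526 limit. (n) is triggered (a current Tier 1 Exemption Letter is held), but is displaced by (o): (o) operates — the baseline figure is 147, less than the 168 limit. (c) remains available.
Exception (d) requires that the owner holds a current Schedule 5 Exemption Letter from the Ashford Commission; but no current Schedule 5 Exemption Letter is held, so (d) is unavailable.
Exception (e) does not apply: the number of days the property was let is 47 days, not below 46 days.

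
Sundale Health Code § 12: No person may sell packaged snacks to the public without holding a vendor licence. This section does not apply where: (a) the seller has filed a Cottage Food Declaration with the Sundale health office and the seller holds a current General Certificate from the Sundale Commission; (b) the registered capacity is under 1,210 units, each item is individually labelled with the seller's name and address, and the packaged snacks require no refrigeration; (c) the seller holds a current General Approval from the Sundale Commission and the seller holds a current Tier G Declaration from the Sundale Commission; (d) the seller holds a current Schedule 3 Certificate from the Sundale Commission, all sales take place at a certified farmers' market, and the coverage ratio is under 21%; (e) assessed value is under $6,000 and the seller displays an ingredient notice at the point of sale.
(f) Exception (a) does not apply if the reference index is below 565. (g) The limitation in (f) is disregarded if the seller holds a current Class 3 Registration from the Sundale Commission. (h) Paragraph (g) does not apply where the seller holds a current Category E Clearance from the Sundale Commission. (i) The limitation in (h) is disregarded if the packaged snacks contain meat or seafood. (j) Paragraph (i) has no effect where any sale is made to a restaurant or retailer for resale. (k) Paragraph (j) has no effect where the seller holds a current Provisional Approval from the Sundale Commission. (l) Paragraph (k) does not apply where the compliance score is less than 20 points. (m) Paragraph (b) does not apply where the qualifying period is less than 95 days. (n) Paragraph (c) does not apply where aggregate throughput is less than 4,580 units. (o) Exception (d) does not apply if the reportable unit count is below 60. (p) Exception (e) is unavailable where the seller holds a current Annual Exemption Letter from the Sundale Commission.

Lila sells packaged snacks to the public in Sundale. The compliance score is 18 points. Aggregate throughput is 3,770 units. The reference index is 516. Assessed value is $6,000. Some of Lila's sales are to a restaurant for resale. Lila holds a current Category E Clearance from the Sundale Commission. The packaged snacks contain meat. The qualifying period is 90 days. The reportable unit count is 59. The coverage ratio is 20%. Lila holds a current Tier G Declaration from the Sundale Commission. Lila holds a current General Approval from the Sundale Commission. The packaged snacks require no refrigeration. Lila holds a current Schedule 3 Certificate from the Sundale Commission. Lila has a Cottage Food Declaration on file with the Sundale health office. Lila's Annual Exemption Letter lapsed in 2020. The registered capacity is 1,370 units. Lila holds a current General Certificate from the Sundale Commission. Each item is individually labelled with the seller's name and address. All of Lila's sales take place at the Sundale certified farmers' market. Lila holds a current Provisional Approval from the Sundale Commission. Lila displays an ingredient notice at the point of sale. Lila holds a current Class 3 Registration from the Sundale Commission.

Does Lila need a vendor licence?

Yes — Lila must hold a vendor licence.

Exception (a)'s conditions are all satisfied: a Cottage Food Declaration is on file; a current General Certificate is held. However, paragraphs (f)–(l) must be considered: (f) operates — the reference index is 516, below the 565 limit. (g) would limit (f) — a current Class 3 Registration is held — but (h) sets (g) aside: (h) operates against (g): a current Category E Clearance is held. (i) would limit (h) — the packaged snacks contain meat — but (j) sets (i) aside: (j) operates against (i): some sales are to a restaurant for resale. (k) would limit (j) — a current Provisional Approval is held — but (l) sets (k) aside: (l) is engaged — the compliance score is 18 points, less than the 20 points limit. (a) is therefore removed.
Exception (b) does not apply: the registered capacity is 1,370 units, not under 1,210 units.
Exception (c) is satisfied on its face — a current General Approval is held; a current Tier G Declaration is held. Turning to paragraph (n): (n) operates against (c): aggregate throughput is 3,770 units, less than the 4,580 units limit. Exception (c) does not apply.
All of (d)'s requirements are met (a current Schedule 3 Certificate is held; all sales are at a certified farmers' market; the coverage ratio is 20%, under the 21% limit). But: (o) is engaged — the reportable unit count is 59, below the 60 limit. Exception (d) does not apply.
Exception (e) does not apply: assessed value is $6,000, not under $6,000.
No exception displaces § 12.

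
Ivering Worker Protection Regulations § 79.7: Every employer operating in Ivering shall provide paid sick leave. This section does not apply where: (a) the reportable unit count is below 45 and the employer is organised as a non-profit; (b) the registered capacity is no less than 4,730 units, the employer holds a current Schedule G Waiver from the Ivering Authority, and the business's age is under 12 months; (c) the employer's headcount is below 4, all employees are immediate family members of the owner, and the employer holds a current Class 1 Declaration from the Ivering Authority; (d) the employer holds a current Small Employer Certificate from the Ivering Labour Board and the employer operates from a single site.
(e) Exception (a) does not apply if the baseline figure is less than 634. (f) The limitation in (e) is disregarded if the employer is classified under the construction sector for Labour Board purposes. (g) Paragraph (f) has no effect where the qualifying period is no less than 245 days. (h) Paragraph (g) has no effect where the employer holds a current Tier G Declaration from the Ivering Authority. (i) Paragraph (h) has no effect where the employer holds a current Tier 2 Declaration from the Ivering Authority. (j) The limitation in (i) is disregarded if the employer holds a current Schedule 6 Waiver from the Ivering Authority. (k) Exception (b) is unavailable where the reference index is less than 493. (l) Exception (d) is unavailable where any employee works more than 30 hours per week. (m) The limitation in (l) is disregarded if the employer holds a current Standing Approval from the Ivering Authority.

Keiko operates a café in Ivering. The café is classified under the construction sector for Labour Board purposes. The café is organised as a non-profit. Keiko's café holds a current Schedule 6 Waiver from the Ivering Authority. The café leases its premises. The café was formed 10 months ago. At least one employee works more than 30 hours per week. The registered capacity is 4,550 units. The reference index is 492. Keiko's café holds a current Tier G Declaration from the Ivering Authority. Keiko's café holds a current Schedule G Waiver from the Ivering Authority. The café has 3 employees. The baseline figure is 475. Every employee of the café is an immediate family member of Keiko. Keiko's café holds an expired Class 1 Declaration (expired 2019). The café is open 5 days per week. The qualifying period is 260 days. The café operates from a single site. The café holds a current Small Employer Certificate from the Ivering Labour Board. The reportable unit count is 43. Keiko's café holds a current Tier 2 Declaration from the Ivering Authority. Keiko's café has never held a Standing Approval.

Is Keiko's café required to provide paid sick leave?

No — exception (a) applies; Keiko's café is not required to provide paid sick leave.

Exception (a) is satisfied on its face — the reportable unit count is 43, below the 45 limit; the employer is a non-profit. Under paragraphs (e)–(j): (e) operates (the baseline figure is 475, less than the 634 limit), but is displaced by (f): (f) applies — the café is classified under the construction sector. (g) would limit (f) — the qualifying period is 260 days, meeting the 245 days threshold — but (h) sets (g) aside: (h) operates — a current Tier G Declaration is held. (i) would limit (h) — a current Tier 2 Declaration is held — but (j) sets (i) aside: (j) operates against (i): a current Schedule 6 Waiver is held. (a) remains available.
Exception (b) does not apply: the registered capacity is 4,550 units, short of 4,730 units.
Exception (c) does not apply: there is no Class 1 Declaration in force.
All of (d)'s requirements are met (a current Small Employer Certificate is held; the employer operates from a single site). Turning to paragraphs (l)–(m): (l) operates against (d): at least one employee exceeds 30 hours/week. (m) does not operate here (there is no Standing Approval in force), so (l) stands. Exception (d) does not apply.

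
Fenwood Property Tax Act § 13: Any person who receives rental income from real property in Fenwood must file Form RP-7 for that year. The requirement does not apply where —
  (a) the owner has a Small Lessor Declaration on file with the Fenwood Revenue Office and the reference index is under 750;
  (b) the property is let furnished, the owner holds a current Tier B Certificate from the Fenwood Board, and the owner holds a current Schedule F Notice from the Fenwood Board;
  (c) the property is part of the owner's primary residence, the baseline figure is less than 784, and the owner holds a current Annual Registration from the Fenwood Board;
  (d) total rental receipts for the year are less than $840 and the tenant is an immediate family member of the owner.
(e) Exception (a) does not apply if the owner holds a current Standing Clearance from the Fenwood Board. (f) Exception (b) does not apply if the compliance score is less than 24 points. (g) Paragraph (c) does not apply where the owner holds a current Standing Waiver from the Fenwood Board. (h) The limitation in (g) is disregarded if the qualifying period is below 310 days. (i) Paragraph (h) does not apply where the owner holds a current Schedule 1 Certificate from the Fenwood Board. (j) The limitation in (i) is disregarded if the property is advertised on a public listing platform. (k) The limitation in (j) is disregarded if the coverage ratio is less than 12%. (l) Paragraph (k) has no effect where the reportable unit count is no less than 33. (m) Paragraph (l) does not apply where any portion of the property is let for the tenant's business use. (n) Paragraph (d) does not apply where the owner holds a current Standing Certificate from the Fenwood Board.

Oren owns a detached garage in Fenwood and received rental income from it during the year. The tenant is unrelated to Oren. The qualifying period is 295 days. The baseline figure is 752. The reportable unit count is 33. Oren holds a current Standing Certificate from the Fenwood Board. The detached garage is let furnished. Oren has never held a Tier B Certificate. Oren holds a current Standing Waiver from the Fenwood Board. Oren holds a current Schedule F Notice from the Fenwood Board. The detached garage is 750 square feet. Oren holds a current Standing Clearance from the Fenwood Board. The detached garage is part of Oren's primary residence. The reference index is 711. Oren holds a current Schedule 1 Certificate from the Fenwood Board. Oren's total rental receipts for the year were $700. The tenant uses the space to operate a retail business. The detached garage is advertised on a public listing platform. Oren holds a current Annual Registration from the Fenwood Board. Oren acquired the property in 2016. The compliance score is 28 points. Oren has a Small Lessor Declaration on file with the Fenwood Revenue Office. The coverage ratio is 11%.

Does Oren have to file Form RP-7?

Exception (a) is satisfied on its face — a Small Lessor Declaration is on file; the reference index is 711, under the 750 limit. But: (e) operates against (a): a current Standing Clearance is held. So (a) is unavailable.
Exception (b) does not apply: the Tier B Certificate is not current.
All of (c)'s requirements are met (the detached garage is part of the primary residence; the baseline figure is 752, less than the 784 limit; a current Annual Registration is held). Turning to paragraphs (g)–(m): (g) operates against (c): a current Standing Waiver is held. (h) is triggered (the qualifying period is 295 days, below the 310 days limit), but is itself disapplied by (i): (i) is triggered — a current Schedule 1 Certificate is held. (j) operates (the property is publicly advertised), but is displaced by (k): (k) is engaged — the coverage ratio is 11%, less than the 12% limit. (l) would limit (k) — the reportable unit count is 33, meeting the 33 threshold — but (m) sets (l) aside: (m) is engaged — the space is let for business use. (c) is therefore removed.
Exception (d) does not apply: the tenant is unrelated to the owner.
No exception displaces § 13.

Yes — Oren must file Form RP-7.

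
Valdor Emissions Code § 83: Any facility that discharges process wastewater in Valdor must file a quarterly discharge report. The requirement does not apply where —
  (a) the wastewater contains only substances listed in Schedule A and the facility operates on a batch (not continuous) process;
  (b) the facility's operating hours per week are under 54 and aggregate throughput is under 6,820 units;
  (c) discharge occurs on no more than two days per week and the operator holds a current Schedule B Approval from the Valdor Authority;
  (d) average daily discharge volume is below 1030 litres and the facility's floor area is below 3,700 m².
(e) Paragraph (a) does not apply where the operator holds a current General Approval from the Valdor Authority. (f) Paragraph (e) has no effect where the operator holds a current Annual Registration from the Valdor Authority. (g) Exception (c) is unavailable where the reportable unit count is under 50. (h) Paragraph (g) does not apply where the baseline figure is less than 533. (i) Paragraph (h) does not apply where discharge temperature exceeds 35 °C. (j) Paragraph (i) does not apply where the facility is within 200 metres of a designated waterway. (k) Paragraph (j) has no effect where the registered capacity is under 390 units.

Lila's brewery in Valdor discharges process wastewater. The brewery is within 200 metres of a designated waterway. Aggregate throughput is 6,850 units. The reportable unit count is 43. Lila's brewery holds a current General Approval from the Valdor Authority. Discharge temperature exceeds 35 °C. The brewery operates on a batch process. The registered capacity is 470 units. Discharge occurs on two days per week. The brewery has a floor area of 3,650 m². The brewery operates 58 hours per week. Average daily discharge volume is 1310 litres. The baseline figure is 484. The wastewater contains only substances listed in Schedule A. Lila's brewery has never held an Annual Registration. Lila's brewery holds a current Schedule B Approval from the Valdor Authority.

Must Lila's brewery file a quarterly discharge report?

No — exception (c) applies; Lila's brewery is not required to file a quarterly discharge report.

All of (a)'s requirements are met (the wastewater is Schedule-A-only; the facility operates on a batch process). But: (e) operates against (a): a current General Approval is held. (f), which would lift (e), does not operate here — there is no Annual Registration in force. (a) is therefore removed.
Exception (b) fails — the facility's operating hours per week are 58, not under 54.
Exception (c): discharge occurs on no more than two days per week; a current Schedule B Approval is held — every condition holds. As to paragraphs (g)–(k): (g) would limit (c) — the reportable unit count is 43, under the 50 limit — but (h) sets (g) aside: (h) operates against (g): the baseline figure is 484, less than the 533 limit. (i) operates (discharge temperature exceeds 35 °C), but yields to (j): (j) operates against (i): the brewery is within 200 m of a designated waterway. (k), which would lift (j), does not operate here — the registered capacity is 470 units, not under 390 units. Exception (c) stands.
Exception (d) fails — average daily discharge volume is 1310 litres, not below 1030 litres.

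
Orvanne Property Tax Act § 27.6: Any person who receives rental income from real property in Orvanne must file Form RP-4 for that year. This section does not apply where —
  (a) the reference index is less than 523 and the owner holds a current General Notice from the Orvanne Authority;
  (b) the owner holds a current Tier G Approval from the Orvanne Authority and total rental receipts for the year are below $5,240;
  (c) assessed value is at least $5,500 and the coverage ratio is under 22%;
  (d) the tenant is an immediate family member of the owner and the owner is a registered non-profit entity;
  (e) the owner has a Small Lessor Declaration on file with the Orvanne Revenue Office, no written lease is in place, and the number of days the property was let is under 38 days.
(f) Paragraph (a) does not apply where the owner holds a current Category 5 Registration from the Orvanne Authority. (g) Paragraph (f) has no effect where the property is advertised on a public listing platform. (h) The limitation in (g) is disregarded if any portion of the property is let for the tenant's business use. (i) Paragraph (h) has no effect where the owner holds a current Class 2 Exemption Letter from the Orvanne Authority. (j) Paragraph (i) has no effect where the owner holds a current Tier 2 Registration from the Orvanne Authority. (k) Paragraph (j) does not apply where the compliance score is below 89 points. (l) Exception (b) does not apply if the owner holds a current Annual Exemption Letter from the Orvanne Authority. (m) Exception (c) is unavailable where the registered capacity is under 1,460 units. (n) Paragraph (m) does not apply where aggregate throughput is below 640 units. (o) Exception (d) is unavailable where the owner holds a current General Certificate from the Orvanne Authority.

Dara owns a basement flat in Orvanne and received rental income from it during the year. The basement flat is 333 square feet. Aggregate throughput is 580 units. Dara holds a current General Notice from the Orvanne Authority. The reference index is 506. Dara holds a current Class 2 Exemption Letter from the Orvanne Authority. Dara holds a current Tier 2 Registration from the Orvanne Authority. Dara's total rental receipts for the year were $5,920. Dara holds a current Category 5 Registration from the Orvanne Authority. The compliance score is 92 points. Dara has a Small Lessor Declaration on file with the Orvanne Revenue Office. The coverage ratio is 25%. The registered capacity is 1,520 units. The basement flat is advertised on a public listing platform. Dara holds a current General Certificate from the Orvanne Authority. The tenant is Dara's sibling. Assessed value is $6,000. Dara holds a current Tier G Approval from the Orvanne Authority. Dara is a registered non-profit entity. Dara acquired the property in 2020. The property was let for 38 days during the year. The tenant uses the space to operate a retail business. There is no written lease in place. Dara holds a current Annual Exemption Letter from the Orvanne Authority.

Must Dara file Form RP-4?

Yes — Dara must file Form RP-4.

Exception (a): the reference index is 506, less than the 523 limit; a current General Notice is held — every condition holds. However, paragraphs (f)–(k) must be considered: (f) is triggered — a current Category 5 Registration is held. (g) would limit (f) — the property is publicly advertised — but (h) sets (g) aside: (h) operates against (g): the space is let for business use. (i) is triggered (a current Class 2 Exemption Letter is held), but is displaced by (j): (j) is engaged — a current Tier 2 Registration is held. (k), which would lift (j), does not operate here — the compliance score is 92 points, not below 89 points. So (a) is unavailable.
Exception (b) does not apply: total rental receipts for the year are $5,920, not below $5,240.
Exception (c) requires that the coverage ratio is under 22%; but the coverage ratio is 25%, not under 22%, so (c) is unavailable.
All of (d)'s requirements are met (the tenant is an immediate family member; Dara is a registered non-profit). But applying paragraph (o): (o) operates against (d): a current General Certificate is held. (d) is therefore removed.
Exception (e) fails — the number of days the property was let is 38 days, not under 38 days.
No exception displaces § 27.6.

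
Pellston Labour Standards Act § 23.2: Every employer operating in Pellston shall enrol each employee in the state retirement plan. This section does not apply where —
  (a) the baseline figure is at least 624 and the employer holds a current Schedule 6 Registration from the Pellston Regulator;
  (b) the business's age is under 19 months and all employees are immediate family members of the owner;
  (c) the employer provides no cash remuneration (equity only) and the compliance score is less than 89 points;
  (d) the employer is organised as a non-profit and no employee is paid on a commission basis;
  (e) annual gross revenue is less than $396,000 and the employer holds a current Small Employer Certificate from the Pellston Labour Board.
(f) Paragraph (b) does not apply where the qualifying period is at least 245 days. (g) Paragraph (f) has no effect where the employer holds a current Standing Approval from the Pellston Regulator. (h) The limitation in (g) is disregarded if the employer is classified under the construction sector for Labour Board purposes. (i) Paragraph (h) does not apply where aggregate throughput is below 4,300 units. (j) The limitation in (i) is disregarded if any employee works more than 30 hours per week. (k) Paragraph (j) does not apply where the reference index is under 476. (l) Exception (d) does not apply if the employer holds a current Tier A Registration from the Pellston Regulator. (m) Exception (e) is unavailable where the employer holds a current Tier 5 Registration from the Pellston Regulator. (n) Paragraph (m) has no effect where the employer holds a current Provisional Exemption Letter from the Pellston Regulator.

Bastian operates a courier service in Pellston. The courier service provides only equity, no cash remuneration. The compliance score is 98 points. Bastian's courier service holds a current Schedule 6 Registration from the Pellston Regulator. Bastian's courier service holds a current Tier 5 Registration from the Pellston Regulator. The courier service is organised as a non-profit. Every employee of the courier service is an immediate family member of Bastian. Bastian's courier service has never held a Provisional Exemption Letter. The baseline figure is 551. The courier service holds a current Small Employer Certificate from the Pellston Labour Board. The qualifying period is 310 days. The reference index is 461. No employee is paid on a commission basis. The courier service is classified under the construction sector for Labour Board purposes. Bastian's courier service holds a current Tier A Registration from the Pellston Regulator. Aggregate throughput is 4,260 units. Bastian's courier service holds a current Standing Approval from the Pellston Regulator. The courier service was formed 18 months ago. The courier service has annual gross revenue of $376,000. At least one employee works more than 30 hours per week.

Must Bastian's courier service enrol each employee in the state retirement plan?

No — exception (b) applies; Bastian's courier service is not required to enrol each employee in the state retirement plan.

Exception (a) fails — the baseline figure is 551, short of 624.
All of (b)'s requirements are met (the business's age is 18 months, under the 19 months limit; every employee is an immediate family member). Considering the limiting provisions: (f) operates (the qualifying period is 310 days, meeting the 245 days threshold), but yields to (g): (g) operates against (f): a current Standing Approval is held. (h) applies (the courier service is classified under the construction sector), but is displaced by (i): (i) operates — aggregate throughput is 4,260 units, below the 4,300 units limit. (j) is triggered (at least one employee exceeds 30 hours/week), but is itself disapplied by (k): (k) operates against (j): the reference index is 461, under the 476 limit. (b) remains available.
Exception (c) does not apply: the compliance score is 98 points, not less than 89 points.
Exception (d)'s conditions are all satisfied: the employer is a non-profit; no employee is paid on commission. Turning to paragraph (l): (l) operates against (d): a current Tier A Registration is held. Exception (d) does not apply.
Exception (e) is satisfied on its face — annual gross revenue is $376,000, less than the $396,000 limit; a current Small Employer Certificate is held. But: (m) operates against (e): a current Tier 5 Registration is held. (n) is not engaged (the Provisional Exemption Letter is not current), so (m) stands. So (e) is unavailable.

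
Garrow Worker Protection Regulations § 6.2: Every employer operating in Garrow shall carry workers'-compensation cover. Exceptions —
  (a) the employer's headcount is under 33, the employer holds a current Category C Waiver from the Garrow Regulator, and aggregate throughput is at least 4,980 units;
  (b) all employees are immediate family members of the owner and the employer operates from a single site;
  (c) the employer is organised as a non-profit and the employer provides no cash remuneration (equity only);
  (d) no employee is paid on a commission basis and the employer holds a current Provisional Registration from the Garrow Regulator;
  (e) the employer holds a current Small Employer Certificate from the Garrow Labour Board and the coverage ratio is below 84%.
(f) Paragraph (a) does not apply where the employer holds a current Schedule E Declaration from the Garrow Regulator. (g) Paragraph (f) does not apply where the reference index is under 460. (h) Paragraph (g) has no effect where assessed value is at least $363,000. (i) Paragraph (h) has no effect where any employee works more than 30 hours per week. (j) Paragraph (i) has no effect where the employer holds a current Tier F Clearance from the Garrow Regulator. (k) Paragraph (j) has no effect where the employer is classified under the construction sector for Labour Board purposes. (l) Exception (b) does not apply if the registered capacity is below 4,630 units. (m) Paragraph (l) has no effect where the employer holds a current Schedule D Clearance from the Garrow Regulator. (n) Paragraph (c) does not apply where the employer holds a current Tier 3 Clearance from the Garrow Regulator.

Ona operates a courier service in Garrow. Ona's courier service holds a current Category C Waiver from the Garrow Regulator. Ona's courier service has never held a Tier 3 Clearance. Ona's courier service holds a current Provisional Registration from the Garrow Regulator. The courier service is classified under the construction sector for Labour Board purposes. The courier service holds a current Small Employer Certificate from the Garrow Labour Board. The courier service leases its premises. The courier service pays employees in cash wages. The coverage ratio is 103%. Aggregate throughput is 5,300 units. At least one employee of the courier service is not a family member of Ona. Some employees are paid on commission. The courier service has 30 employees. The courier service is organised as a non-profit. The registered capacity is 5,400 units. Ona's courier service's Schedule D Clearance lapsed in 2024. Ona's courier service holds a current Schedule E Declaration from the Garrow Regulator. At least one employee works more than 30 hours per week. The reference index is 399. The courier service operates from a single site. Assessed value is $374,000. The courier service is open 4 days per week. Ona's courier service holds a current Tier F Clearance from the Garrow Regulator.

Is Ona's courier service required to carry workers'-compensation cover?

No — exception (a) applies; Ona's courier service is not required to carry workers'-compensation cover.

Exception (a)'s conditions are all satisfied: the employer's headcount is 30, under the 33 limit; a current Category C Waiver is held; aggregate throughput is 5,300 units, meeting the 4,980 units threshold. Under paragraphs (f)–(k): (f) operates (a current Schedule E Declaration is held), but is set aside by (g): (g) operates against (f): the reference index is 399, under the 460 limit. (h) applies (assessed value is $374,000, meeting the $363,000 threshold), but yields to (i): (i) operates against (h): at least one employee exceeds 30 hours/week. (j) is engaged (a current Tier F Clearance is held), but is overridden by (k): (k) operates against (j): the courier service is classified under the construction sector. Exception (a) stands.
Exception (b) requires that all employees are immediate family members of the owner; but at least one employee is not a family member, so (b) is unavailable.
Exception (c) does not apply: employees are paid cash wages.
Exception (d) requires that no employee is paid on a commission basis; but some employees are paid on commission, so (d) is unavailable.
Exception (e) fails — the coverage ratio is 103%, not below 84%.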